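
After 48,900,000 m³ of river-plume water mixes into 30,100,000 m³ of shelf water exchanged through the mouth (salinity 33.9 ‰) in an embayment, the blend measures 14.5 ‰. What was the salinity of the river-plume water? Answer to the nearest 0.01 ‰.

2.56 ‰

Salt balance: 30,100,000×33.9 + 48,900,000×S = 79,000,000×14.5
1,020,390,000 + 48,900,000·S = 1,145,500,000
S = (1,145,500,000 − 1,020,390,000) / 48,900,000 = 2.5585 ‰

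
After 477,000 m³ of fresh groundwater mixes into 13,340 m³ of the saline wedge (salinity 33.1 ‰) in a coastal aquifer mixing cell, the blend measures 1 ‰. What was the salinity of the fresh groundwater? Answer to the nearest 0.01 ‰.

0.10 ‰

Salt balance: 13,340×33.1 + 477,000×S = 490,340×1
441,554 + 477,000·S = 490,340
S = (490,340 − 441,554) / 477,000 = 0.1023 ‰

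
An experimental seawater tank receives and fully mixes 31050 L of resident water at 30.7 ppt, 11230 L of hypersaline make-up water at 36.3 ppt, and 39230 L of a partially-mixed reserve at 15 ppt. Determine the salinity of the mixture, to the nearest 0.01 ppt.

Total salt / total volume:
salt = 31,050×30.7 + 11,230×36.3 + 39,230×15 = 953,235 + 407,649 + 588,450 = 1,949,334
volume = 31,050 + 11,230 + 39,230 = 81,510 L
S = 1,949,334 / 81,510 = 23.9153 ppt

23.92 ppt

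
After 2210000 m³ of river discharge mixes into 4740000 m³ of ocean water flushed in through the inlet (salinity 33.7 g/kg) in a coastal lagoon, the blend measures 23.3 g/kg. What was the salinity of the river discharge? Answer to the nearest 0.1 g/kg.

1.0 g/kg

Salt balance: 4,740,000×33.7 + 2,210,000×S = 6,950,000×23.3
159,738,000 + 2,210,000·S = 161,935,000
S = (161,935,000 − 159,738,000) / 2,210,000 = 0.9941 g/kg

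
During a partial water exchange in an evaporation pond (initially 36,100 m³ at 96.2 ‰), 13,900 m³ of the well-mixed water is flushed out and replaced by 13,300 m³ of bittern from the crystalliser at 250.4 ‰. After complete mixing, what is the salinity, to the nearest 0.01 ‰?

153.97 ‰

Remaining after removal: 22,200 m³ at 96.2 ‰ (salt = 2,135,640)
After addition: salt = 2,135,640 + 13,300×250.4 = 5,465,960; volume = 35,500 m³
S = 5,465,960 / 35,500 = 153.9707 ‰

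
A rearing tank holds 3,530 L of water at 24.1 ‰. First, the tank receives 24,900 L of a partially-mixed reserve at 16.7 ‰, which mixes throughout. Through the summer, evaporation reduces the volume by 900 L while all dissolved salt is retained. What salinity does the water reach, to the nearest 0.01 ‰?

After mixing: salt = 3,530×24.1 + 24,900×16.7 = 500,903; volume = 28,430 L
After evaporation: salt unchanged = 500,903; volume = 28,430 − 900 = 27,530 L
S = 500,903 / 27,530 = 18.1948 ‰

18.19 ‰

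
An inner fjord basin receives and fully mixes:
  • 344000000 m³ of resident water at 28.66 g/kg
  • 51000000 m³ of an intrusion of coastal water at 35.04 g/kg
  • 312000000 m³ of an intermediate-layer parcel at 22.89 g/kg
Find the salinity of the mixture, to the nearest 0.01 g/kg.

26.57 g/kg

By conservation of dissolved salt,
salt = 344,000,000×28.66 + 51,000,000×35.04 + 312,000,000×22.89 = 9,859,040,000 + 1,787,040,000 + 7,141,680,000 = 18,787,760,000
volume = 344,000,000 + 51,000,000 + 312,000,000 = 707,000,000 m³
S = 18,787,760,000 / 707,000,000 = 26.5739 g/kg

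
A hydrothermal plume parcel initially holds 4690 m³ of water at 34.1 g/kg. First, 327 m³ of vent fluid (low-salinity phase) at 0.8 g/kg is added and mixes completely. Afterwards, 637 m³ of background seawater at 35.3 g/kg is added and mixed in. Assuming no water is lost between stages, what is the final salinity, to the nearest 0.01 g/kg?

32.31 g/kg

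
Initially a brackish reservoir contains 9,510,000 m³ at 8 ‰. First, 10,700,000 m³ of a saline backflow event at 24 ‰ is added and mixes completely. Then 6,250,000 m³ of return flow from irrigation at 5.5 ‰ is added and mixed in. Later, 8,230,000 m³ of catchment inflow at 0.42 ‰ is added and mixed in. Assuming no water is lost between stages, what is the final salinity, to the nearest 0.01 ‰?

10.69 ‰

By conservation of dissolved salt,
Initial salt = 9,510,000×8 = 76,080,000
After stage 1: salt = 76,080,000 + 10,700,000×24 = 332,880,000; volume = 20,210,000 m³; S = 16.471 ‰
After stage 2: salt = 332,880,000 + 6,250,000×5.5 = 367,255,000; volume = 26,460,000 m³; S = 13.88 ‰
After stage 3: salt = 367,255,000 + 8,230,000×0.42 = 370,711,600; volume = 34,690,000 m³
S = 370,711,600 / 34,690,000 = 10.6864 ‰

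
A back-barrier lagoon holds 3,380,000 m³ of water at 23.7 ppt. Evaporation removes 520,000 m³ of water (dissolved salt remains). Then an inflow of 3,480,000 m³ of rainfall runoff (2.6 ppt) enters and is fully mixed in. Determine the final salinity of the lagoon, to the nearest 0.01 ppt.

After evaporation: salt = 3,380,000×23.7 = 80,106,000; volume = 3,380,000 − 520,000 = 2,860,000 m³
After mixing: salt = 80,106,000 + 3,480,000×2.6 = 89,154,000; volume = 2,860,000 + 3,480,000 = 6,340,000 m³
S = 89,154,000 / 6,340,000 = 14.0621 ppt

14.06 ppt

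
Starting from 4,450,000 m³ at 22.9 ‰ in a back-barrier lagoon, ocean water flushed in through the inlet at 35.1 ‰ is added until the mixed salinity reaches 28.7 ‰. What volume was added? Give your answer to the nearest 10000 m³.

Salt balance: 4,450,000×22.9 + V×35.1 = (4,450,000+V)×28.7
101,905,000 + 35.1V = 127,715,000 + 28.7V
25,810,000 = 6.4V
V = 4,032,812.5 m³

4030000 m³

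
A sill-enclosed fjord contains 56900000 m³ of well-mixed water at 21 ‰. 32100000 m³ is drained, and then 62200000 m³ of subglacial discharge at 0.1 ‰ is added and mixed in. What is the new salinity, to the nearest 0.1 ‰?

Remaining after removal: 24,800,000 m³ at 21 ‰ (salt = 520,800,000)
After addition: salt = 520,800,000 + 62,200,000×0.1 = 527,020,000; volume = 87,000,000 m³
S = 527,020,000 / 87,000,000 = 6.0577 ‰

6.1 ‰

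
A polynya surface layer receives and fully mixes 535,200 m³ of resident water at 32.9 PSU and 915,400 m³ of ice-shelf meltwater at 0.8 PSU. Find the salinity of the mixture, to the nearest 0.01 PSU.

12.64 PSU

Salt balance:
salt = 535,200×32.9 + 915,400×0.8 = 17,608,080 + 732,320 = 18,340,400
volume = 535,200 + 915,400 = 1,450,600 m³
S = 18,340,400 / 1,450,600 = 12.6433 PSU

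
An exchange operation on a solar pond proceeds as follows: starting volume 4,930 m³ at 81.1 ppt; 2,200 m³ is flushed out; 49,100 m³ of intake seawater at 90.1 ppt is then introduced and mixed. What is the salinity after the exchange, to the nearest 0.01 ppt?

89.63 ppt

Remaining after removal: 2,730 m³ at 81.1 ppt (salt = 221,403)
After addition: salt = 221,403 + 49,100×90.1 = 4,645,313; volume = 51,830 m³
S = 4,645,313 / 51,830 = 89.626 ppt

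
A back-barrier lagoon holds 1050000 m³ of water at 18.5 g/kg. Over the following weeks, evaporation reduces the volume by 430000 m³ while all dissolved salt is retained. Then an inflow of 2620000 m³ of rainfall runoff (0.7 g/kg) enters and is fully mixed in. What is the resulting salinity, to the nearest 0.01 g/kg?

After evaporation: salt = 1,050,000×18.5 = 19,425,000; volume = 1,050,000 − 430,000 = 620,000 m³
After mixing: salt = 19,425,000 + 2,620,000×0.7 = 21,259,000; volume = 620,000 + 2,620,000 = 3,240,000 m³
S = 21,259,000 / 3,240,000 = 6.5614 g/kg

6.56 g/kg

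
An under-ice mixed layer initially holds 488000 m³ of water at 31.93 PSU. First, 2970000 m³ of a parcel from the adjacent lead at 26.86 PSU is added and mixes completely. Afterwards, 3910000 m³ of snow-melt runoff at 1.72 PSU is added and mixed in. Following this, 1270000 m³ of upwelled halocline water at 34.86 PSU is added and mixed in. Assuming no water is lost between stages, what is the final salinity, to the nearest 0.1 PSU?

Mass of salt is conserved:
Initial salt = 488,000×31.93 = 15,581,840
After stage 1: salt = 15,581,840 + 2,970,000×26.86 = 95,356,040; volume = 3,458,000 m³; S = 27.575 PSU
After stage 2: salt = 95,356,040 + 3,910,000×1.72 = 102,081,240; volume = 7,368,000 m³; S = 13.855 PSU
After stage 3: salt = 102,081,240 + 1,270,000×34.86 = 146,353,440; volume = 8,638,000 m³
S = 146,353,440 / 8,638,000 = 16.943 PSU

16.9 PSU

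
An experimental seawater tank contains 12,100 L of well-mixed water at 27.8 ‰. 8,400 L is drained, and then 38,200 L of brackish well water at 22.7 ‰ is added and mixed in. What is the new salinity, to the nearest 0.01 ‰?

Remaining after removal: 3,700 L at 27.8 ‰ (salt = 102,860)
After addition: salt = 102,860 + 38,200×22.7 = 970,000; volume = 41,900 L
S = 970,000 / 41,900 = 23.1504 ‰

23.15 ‰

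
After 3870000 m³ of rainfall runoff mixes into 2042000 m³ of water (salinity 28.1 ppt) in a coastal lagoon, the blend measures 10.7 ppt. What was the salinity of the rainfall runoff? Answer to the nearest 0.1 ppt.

1.5 ppt

Salt balance: 2,042,000×28.1 + 3,870,000×S = 5,912,000×10.7
57,380,200 + 3,870,000·S = 63,258,400
S = (63,258,400 − 57,380,200) / 3,870,000 = 1.5189 ppt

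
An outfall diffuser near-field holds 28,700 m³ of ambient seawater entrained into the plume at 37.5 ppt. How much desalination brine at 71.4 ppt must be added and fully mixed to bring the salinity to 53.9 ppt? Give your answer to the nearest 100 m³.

26900 m³

Salt balance: 28,700×37.5 + V×71.4 = (28,700+V)×53.9
1,076,250 + 71.4V = 1,546,930 + 53.9V
470,680 = 17.5V
V = 26,896 m³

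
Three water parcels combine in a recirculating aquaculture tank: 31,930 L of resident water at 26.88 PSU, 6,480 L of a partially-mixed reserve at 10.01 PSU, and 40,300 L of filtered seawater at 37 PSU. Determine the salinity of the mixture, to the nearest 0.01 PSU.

30.67 PSU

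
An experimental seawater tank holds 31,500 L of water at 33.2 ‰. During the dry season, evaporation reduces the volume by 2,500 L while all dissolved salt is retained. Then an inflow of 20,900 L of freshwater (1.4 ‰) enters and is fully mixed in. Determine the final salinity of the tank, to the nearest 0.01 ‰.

After evaporation: salt = 31,500×33.2 = 1,045,800; volume = 31,500 − 2,500 = 29,000 L
After mixing: salt = 1,045,800 + 20,900×1.4 = 1,075,060; volume = 29,000 + 20,900 = 49,900 L
S = 1,075,060 / 49,900 = 21.5443 ‰

21.54 ‰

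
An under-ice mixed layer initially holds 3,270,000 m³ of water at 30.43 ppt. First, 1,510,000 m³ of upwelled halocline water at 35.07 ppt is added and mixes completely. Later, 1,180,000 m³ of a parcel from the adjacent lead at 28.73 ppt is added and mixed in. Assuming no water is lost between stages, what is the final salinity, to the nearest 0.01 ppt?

Total salt / total volume:
Initial salt = 3,270,000×30.43 = 99,506,100
After stage 1: salt = 99,506,100 + 1,510,000×35.07 = 152,461,800; volume = 4,780,000 m³; S = 31.896 ppt
After stage 2: salt = 152,461,800 + 1,180,000×28.73 = 186,363,200; volume = 5,960,000 m³
S = 186,363,200 / 5,960,000 = 31.269 ppt

31.27 ppt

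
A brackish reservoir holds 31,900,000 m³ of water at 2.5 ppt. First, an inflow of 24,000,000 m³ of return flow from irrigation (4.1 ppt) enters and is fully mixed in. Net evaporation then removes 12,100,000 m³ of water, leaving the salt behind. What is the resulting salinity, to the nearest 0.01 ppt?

After mixing: salt = 31,900,000×2.5 + 24,000,000×4.1 = 178,150,000; volume = 55,900,000 m³
After evaporation: salt unchanged = 178,150,000; volume = 55,900,000 − 12,100,000 = 43,800,000 m³
S = 178,150,000 / 43,800,000 = 4.0674 ppt

4.07 ppt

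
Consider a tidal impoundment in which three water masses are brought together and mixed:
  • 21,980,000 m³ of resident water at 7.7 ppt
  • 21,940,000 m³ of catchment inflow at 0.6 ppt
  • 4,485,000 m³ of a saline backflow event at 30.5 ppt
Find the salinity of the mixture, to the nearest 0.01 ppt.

Weighted by volume,
salt = 21,980,000×7.7 + 21,940,000×0.6 + 4,485,000×30.5 = 169,246,000 + 13,164,000 + 136,792,500 = 319,202,500
volume = 21,980,000 + 21,940,000 + 4,485,000 = 48,405,000 m³
S = 319,202,500 / 48,405,000 = 6.5944 ppt

6.59 ppt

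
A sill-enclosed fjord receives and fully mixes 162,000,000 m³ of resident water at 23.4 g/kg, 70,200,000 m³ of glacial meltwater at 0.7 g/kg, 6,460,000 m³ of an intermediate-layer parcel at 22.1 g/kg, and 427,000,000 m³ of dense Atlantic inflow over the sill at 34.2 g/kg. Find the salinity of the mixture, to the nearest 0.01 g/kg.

Salt balance:
salt = 162,000,000×23.4 + 70,200,000×0.7 + 6,460,000×22.1 + 427,000,000×34.2 = 3,790,800,000 + 49,140,000 + 142,766,000 + 14,603,400,000 = 18,586,106,000
volume = 162,000,000 + 70,200,000 + 6,460,000 + 427,000,000 = 665,660,000 m³
S = 18,586,106,000 / 665,660,000 = 27.9213 g/kg

27.92 g/kg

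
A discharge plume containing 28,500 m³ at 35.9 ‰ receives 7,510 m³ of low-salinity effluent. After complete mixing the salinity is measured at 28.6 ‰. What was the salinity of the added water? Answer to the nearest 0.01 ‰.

Salt balance: 28,500×35.9 + 7,510×S = 36,010×28.6
1,023,150 + 7,510·S = 1,029,886
S = (1,029,886 − 1,023,150) / 7,510 = 0.8969 ‰

0.90 ‰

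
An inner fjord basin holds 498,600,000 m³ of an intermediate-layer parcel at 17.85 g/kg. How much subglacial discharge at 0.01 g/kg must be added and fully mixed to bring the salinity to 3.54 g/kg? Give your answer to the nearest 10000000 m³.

Salt balance: 498,600,000×17.85 + V×0.01 = (498,600,000+V)×3.54
8,900,010,000 + 0.01V = 1,765,044,000 + 3.54V
7,134,966,000 = 3.53V
V = 2,021,236,827.2 m³

2020000000 m³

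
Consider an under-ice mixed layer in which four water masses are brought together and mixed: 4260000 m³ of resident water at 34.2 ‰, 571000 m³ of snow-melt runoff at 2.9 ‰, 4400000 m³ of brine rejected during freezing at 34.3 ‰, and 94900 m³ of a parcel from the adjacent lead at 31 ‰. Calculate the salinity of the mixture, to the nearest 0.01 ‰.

32.30 ‰

Total salt / total volume:
salt = 4,260,000×34.2 + 571,000×2.9 + 4,400,000×34.3 + 94,900×31 = 145,692,000 + 1,655,900 + 150,920,000 + 2,941,900 = 301,209,800
volume = 4,260,000 + 571,000 + 4,400,000 + 94,900 = 9,325,900 m³
S = 301,209,800 / 9,325,900 = 32.2982 ‰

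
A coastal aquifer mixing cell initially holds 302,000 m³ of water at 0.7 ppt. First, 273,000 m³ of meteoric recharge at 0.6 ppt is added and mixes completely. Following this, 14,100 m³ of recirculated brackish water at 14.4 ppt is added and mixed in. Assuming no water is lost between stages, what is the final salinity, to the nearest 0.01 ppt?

0.98 ppt

Conserving salt mass:
Initial salt = 302,000×0.7 = 211,400
After stage 1: salt = 211,400 + 273,000×0.6 = 375,200; volume = 575,000 m³; S = 0.653 ppt
After stage 2: salt = 375,200 + 14,100×14.4 = 578,240; volume = 589,100 m³
S = 578,240 / 589,100 = 0.9816 ppt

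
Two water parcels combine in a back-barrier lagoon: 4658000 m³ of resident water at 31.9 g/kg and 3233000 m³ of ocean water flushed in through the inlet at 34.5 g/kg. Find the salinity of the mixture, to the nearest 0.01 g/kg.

32.97 g/kg

Conserving salt mass:
salt = 4,658,000×31.9 + 3,233,000×34.5 = 148,590,200 + 111,538,500 = 260,128,700
volume = 4,658,000 + 3,233,000 = 7,891,000 m³
S = 260,128,700 / 7,891,000 = 32.9652 g/kg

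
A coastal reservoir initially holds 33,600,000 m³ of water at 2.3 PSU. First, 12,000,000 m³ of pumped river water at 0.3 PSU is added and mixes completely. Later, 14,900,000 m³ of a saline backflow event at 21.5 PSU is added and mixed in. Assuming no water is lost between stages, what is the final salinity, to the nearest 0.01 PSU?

6.63 PSU

Total salt / total volume:
Initial salt = 33,600,000×2.3 = 77,280,000
After stage 1: salt = 77,280,000 + 12,000,000×0.3 = 80,880,000; volume = 45,600,000 m³; S = 1.774 PSU
After stage 2: salt = 80,880,000 + 14,900,000×21.5 = 401,230,000; volume = 60,500,000 m³
S = 401,230,000 / 60,500,000 = 6.6319 PSU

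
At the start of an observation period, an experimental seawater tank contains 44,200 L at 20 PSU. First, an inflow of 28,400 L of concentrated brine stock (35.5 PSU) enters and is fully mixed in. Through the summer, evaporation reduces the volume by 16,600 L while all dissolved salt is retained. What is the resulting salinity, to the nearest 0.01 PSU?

33.79 PSU

After mixing: salt = 44,200×20 + 28,400×35.5 = 1,892,200; volume = 72,600 L
After evaporation: salt unchanged = 1,892,200; volume = 72,600 − 16,600 = 56,000 L
S = 1,892,200 / 56,000 = 33.7893 PSU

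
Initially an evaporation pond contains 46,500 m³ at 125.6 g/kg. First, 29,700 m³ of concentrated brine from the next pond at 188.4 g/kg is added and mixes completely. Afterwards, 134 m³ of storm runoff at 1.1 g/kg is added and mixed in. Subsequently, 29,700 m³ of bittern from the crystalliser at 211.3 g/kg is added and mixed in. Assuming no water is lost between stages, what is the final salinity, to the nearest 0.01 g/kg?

167.04 g/kg

Conserving salt mass:
Initial salt = 46,500×125.6 = 5,840,400
After stage 1: salt = 5,840,400 + 29,700×188.4 = 11,435,880; volume = 76,200 m³; S = 150.077 g/kg
After stage 2: salt = 11,435,880 + 134×1.1 = 11,436,027.4; volume = 76,334 m³; S = 149.816 g/kg
After stage 3: salt = 11,436,027.4 + 29,700×211.3 = 17,711,637.4; volume = 106,034 m³
S = 17,711,637.4 / 106,034 = 167.0373 g/kg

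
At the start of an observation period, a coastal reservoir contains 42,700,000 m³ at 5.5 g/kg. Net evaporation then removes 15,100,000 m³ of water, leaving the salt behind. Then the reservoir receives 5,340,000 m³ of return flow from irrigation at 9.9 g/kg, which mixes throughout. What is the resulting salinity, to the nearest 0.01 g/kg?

8.73 g/kg

After evaporation: salt = 42,700,000×5.5 = 234,850,000; volume = 42,700,000 − 15,100,000 = 27,600,000 m³
After mixing: salt = 234,850,000 + 5,340,000×9.9 = 287,716,000; volume = 27,600,000 + 5,340,000 = 32,940,000 m³
S = 287,716,000 / 32,940,000 = 8.7345 g/kg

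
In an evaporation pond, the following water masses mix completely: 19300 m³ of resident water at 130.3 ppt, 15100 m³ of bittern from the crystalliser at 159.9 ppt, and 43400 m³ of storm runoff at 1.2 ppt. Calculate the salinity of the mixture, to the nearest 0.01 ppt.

64.03 ppt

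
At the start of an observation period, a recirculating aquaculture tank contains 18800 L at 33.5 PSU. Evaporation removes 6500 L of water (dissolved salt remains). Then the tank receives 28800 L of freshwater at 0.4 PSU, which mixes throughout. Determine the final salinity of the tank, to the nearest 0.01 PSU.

15.60 PSU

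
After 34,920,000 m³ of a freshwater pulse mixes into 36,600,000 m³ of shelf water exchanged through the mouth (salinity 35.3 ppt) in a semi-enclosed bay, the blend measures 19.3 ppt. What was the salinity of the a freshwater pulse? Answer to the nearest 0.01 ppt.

2.53 ppt

Salt balance: 36,600,000×35.3 + 34,920,000×S = 71,520,000×19.3
1,291,980,000 + 34,920,000·S = 1,380,336,000
S = (1,380,336,000 − 1,291,980,000) / 34,920,000 = 2.5302 ppt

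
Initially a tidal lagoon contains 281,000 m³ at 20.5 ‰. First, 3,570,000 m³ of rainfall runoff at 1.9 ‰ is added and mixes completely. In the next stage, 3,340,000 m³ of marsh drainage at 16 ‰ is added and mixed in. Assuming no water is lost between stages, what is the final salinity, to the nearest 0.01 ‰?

9.18 ‰

Weighted by volume,
Initial salt = 281,000×20.5 = 5,760,500
After stage 1: salt = 5,760,500 + 3,570,000×1.9 = 12,543,500; volume = 3,851,000 m³; S = 3.257 ‰
After stage 2: salt = 12,543,500 + 3,340,000×16 = 65,983,500; volume = 7,191,000 m³
S = 65,983,500 / 7,191,000 = 9.1758 ‰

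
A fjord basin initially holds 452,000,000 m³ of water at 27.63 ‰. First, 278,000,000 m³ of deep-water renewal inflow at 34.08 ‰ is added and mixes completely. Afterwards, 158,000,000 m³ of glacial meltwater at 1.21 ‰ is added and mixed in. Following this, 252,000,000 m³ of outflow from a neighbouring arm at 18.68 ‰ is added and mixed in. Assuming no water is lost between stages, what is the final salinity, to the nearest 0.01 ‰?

Salt balance:
Initial salt = 452,000,000×27.63 = 12,488,760,000
After stage 1: salt = 12,488,760,000 + 278,000,000×34.08 = 21,963,000,000; volume = 730,000,000 m³; S = 30.086 ‰
After stage 2: salt = 21,963,000,000 + 158,000,000×1.21 = 22,154,180,000; volume = 888,000,000 m³; S = 24.948 ‰
After stage 3: salt = 22,154,180,000 + 252,000,000×18.68 = 26,861,540,000; volume = 1,140,000,000 m³
S = 26,861,540,000 / 1,140,000,000 = 23.5628 ‰

23.56 ‰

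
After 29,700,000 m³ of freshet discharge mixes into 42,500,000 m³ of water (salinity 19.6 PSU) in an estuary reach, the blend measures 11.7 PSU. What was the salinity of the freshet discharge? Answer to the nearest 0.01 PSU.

0.40 PSU

Salt balance: 42,500,000×19.6 + 29,700,000×S = 72,200,000×11.7
833,000,000 + 29,700,000·S = 844,740,000
S = (844,740,000 − 833,000,000) / 29,700,000 = 0.3953 PSU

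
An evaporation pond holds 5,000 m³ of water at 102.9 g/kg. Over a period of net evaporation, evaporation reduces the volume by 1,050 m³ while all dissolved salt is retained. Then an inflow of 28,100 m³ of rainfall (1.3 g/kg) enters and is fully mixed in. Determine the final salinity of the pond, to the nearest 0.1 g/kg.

After evaporation: salt = 5,000×102.9 = 514,500; volume = 5,000 − 1,050 = 3,950 m³
After mixing: salt = 514,500 + 28,100×1.3 = 551,030; volume = 3,950 + 28,100 = 32,050 m³
S = 551,030 / 32,050 = 17.1928 g/kg

17.2 g/kg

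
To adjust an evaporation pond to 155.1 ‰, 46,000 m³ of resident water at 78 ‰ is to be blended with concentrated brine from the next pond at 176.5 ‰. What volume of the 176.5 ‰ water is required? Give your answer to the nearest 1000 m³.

Salt balance: 46,000×78 + V×176.5 = (46,000+V)×155.1
3,588,000 + 176.5V = 7,134,600 + 155.1V
3,546,600 = 21.4V
V = 165,728.97 m³

166000 m³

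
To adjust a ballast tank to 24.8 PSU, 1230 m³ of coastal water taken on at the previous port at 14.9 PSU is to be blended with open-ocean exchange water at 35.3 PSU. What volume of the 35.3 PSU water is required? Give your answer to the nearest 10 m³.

1160 m³

Salt balance: 1,230×14.9 + V×35.3 = (1,230+V)×24.8
18,327 + 35.3V = 30,504 + 24.8V
12,177 = 10.5V
V = 1,159.71 m³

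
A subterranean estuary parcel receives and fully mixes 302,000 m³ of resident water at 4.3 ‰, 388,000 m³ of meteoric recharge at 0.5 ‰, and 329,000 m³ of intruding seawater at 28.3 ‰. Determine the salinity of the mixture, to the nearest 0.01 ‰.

10.60 ‰

Conserving salt mass:
salt = 302,000×4.3 + 388,000×0.5 + 329,000×28.3 = 1,298,600 + 194,000 + 9,310,700 = 10,803,300
volume = 302,000 + 388,000 + 329,000 = 1,019,000 m³
S = 10,803,300 / 1,019,000 = 10.6019 ‰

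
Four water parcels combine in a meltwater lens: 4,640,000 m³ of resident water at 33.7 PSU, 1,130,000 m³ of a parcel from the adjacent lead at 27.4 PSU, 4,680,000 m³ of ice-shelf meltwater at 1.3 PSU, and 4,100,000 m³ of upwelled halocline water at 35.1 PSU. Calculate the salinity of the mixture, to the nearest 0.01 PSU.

23.18 PSU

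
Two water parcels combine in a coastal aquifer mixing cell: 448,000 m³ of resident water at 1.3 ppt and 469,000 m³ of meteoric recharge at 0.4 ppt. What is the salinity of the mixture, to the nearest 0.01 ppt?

0.84 ppt

Total salt / total volume:
salt = 448,000×1.3 + 469,000×0.4 = 582,400 + 187,600 = 770,000
volume = 448,000 + 469,000 = 917,000 m³
S = 770,000 / 917,000 = 0.8397 ppt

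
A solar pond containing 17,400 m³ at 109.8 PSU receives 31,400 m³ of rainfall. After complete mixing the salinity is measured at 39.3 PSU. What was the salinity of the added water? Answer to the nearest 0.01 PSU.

Salt balance: 17,400×109.8 + 31,400×S = 48,800×39.3
1,910,520 + 31,400·S = 1,917,840
S = (1,917,840 − 1,910,520) / 31,400 = 0.2331 PSU

0.23 PSU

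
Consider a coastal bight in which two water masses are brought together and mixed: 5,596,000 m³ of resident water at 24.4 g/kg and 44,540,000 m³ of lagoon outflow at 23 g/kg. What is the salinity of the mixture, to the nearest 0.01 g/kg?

Weighted by volume,
salt = 5,596,000×24.4 + 44,540,000×23 = 136,542,400 + 1,024,420,000 = 1,160,962,400
volume = 5,596,000 + 44,540,000 = 50,136,000 m³
S = 1,160,962,400 / 50,136,000 = 23.1563 g/kg

23.16 g/kg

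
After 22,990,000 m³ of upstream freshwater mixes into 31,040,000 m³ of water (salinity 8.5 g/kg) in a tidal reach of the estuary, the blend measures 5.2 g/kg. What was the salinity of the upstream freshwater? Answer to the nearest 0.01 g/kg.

0.74 g/kg

Salt balance: 31,040,000×8.5 + 22,990,000×S = 54,030,000×5.2
263,840,000 + 22,990,000·S = 280,956,000
S = (280,956,000 − 263,840,000) / 22,990,000 = 0.7445 g/kg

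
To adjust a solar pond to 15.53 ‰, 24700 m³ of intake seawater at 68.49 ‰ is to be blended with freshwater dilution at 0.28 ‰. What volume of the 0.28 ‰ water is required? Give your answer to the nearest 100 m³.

85800 m³

Salt balance: 24,700×68.49 + V×0.28 = (24,700+V)×15.53
1,691,703 + 0.28V = 383,591 + 15.53V
1,308,112 = 15.25V
V = 85,777.84 m³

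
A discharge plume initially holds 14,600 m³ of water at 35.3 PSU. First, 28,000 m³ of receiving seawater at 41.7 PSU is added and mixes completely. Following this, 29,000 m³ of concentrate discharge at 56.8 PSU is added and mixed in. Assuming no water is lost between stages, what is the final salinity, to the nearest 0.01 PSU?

Total salt / total volume:
Initial salt = 14,600×35.3 = 515,380
After stage 1: salt = 515,380 + 28,000×41.7 = 1,682,980; volume = 42,600 m³; S = 39.507 PSU
After stage 2: salt = 1,682,980 + 29,000×56.8 = 3,330,180; volume = 71,600 m³
S = 3,330,180 / 71,600 = 46.5109 PSU

46.51 PSU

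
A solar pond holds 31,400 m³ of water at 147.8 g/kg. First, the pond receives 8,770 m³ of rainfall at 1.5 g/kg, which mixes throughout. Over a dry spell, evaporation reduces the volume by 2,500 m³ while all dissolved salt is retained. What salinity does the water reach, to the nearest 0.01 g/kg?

123.55 g/kg

After mixing: salt = 31,400×147.8 + 8,770×1.5 = 4,654,075; volume = 40,170 m³
After evaporation: salt unchanged = 4,654,075; volume = 40,170 − 2,500 = 37,670 m³
S = 4,654,075 / 37,670 = 123.5486 g/kg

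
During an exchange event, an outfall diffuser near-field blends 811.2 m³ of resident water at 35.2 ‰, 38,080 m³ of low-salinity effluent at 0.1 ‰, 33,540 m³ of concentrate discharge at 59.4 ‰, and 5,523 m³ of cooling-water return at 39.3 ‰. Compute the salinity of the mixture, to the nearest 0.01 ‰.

Mass of salt is conserved:
salt = 811.2×35.2 + 38,080×0.1 + 33,540×59.4 + 5,523×39.3 = 28,554.24 + 3,808 + 1,992,276 + 217,053.9 = 2,241,692.14
volume = 811.2 + 38,080 + 33,540 + 5,523 = 77,954.2 m³
S = 2,241,692.14 / 77,954.2 = 28.7565 ‰

28.76 ‰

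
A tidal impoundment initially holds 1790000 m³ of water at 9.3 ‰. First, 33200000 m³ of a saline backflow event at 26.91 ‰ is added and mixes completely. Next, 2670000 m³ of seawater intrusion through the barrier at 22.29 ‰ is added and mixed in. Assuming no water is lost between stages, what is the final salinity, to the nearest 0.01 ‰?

Total salt / total volume:
Initial salt = 1,790,000×9.3 = 16,647,000
After stage 1: salt = 16,647,000 + 33,200,000×26.91 = 910,059,000; volume = 34,990,000 m³; S = 26.009 ‰
After stage 2: salt = 910,059,000 + 2,670,000×22.29 = 969,573,300; volume = 37,660,000 m³
S = 969,573,300 / 37,660,000 = 25.7454 ‰

25.75 ‰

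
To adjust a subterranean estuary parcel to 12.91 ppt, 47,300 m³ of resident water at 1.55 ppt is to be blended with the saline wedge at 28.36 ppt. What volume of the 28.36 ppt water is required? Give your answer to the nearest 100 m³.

34800 m³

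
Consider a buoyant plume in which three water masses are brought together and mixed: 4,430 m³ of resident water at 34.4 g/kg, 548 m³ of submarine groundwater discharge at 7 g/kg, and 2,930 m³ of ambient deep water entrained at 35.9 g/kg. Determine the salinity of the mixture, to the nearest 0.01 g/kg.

Weighted by volume,
salt = 4,430×34.4 + 548×7 + 2,930×35.9 = 152,392 + 3,836 + 105,187 = 261,415
volume = 4,430 + 548 + 2,930 = 7,908 m³
S = 261,415 / 7,908 = 33.057 g/kg

33.06 g/kg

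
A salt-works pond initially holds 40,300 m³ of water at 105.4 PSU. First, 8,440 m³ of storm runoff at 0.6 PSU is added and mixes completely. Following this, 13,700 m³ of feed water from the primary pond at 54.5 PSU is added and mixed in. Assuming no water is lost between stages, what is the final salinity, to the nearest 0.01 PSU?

80.07 PSU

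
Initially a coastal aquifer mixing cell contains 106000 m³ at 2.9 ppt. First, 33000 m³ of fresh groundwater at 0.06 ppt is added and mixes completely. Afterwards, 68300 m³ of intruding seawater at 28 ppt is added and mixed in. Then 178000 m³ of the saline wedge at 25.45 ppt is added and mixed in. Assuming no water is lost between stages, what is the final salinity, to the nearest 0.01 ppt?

Weighted by volume,
Initial salt = 106,000×2.9 = 307,400
After stage 1: salt = 307,400 + 33,000×0.06 = 309,380; volume = 139,000 m³; S = 2.226 ppt
After stage 2: salt = 309,380 + 68,300×28 = 2,221,780; volume = 207,300 m³; S = 10.718 ppt
After stage 3: salt = 2,221,780 + 178,000×25.45 = 6,751,880; volume = 385,300 m³
S = 6,751,880 / 385,300 = 17.5237 ppt

17.52 ppt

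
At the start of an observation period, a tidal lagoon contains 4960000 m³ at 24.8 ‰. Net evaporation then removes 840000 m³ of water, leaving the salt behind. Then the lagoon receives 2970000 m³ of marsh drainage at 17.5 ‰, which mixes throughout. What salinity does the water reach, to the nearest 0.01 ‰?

After evaporation: salt = 4,960,000×24.8 = 123,008,000; volume = 4,960,000 − 840,000 = 4,120,000 m³
After mixing: salt = 123,008,000 + 2,970,000×17.5 = 174,983,000; volume = 4,120,000 + 2,970,000 = 7,090,000 m³
S = 174,983,000 / 7,090,000 = 24.6803 ‰

24.68 ‰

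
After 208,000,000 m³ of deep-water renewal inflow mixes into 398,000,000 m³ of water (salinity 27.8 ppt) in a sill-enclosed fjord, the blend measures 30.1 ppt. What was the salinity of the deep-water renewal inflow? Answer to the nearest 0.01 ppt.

34.50 ppt

Salt balance: 398,000,000×27.8 + 208,000,000×S = 606,000,000×30.1
11,064,400,000 + 208,000,000·S = 18,240,600,000
S = (18,240,600,000 − 11,064,400,000) / 208,000,000 = 34.501 ppt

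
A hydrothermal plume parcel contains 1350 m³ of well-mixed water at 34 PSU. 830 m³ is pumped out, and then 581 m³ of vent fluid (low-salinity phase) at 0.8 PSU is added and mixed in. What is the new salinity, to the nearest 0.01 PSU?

Remaining after removal: 520 m³ at 34 PSU (salt = 17,680)
After addition: salt = 17,680 + 581×0.8 = 18,144.8; volume = 1,101 m³
S = 18,144.8 / 1,101 = 16.4803 PSU

16.48 PSU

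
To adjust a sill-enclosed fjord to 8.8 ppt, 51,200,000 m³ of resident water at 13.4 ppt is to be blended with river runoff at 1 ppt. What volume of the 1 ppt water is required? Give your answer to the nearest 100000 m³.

Salt balance: 51,200,000×13.4 + V×1 = (51,200,000+V)×8.8
686,080,000 + 1V = 450,560,000 + 8.8V
235,520,000 = 7.8V
V = 30,194,871.79 m³

30200000 m³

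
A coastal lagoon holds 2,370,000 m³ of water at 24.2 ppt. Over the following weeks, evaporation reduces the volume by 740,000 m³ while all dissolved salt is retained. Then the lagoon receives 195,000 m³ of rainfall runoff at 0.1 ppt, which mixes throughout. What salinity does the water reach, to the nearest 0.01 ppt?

31.44 ppt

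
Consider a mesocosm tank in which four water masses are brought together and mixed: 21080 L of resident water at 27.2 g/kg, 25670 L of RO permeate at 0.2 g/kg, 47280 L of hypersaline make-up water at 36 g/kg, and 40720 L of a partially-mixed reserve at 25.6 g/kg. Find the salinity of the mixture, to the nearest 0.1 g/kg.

24.7 g/kg

Weighted by volume,
salt = 21,080×27.2 + 25,670×0.2 + 47,280×36 + 40,720×25.6 = 573,376 + 5,134 + 1,702,080 + 1,042,432 = 3,323,022
volume = 21,080 + 25,670 + 47,280 + 40,720 = 134,750 L
S = 3,323,022 / 134,750 = 24.661 g/kg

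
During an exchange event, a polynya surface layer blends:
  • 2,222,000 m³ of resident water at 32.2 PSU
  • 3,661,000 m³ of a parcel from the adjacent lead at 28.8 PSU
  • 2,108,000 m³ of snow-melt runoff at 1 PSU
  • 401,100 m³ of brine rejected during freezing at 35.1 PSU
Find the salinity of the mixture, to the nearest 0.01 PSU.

Total salt / total volume:
salt = 2,222,000×32.2 + 3,661,000×28.8 + 2,108,000×1 + 401,100×35.1 = 71,548,400 + 105,436,800 + 2,108,000 + 14,078,610 = 193,171,810
volume = 2,222,000 + 3,661,000 + 2,108,000 + 401,100 = 8,392,100 m³
S = 193,171,810 / 8,392,100 = 23.0183 PSU

23.02 PSU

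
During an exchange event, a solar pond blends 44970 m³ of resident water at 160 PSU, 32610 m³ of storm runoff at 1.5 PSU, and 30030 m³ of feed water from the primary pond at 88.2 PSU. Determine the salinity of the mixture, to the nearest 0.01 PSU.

Conserving salt mass:
salt = 44,970×160 + 32,610×1.5 + 30,030×88.2 = 7,195,200 + 48,915 + 2,648,646 = 9,892,761
volume = 44,970 + 32,610 + 30,030 = 107,610 m³
S = 9,892,761 / 107,610 = 91.9316 PSU

91.93 PSU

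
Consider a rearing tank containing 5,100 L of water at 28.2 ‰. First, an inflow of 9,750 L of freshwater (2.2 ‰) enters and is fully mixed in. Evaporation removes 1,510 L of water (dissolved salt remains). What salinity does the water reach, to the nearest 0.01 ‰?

12.39 ‰

After mixing: salt = 5,100×28.2 + 9,750×2.2 = 165,270; volume = 14,850 L
After evaporation: salt unchanged = 165,270; volume = 14,850 − 1,510 = 13,340 L
S = 165,270 / 13,340 = 12.3891 ‰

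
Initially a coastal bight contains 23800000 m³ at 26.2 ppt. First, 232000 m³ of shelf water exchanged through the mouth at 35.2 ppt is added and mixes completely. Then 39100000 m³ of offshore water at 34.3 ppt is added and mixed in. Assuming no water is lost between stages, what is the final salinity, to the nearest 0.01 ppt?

Mass of salt is conserved:
Initial salt = 23,800,000×26.2 = 623,560,000
After stage 1: salt = 623,560,000 + 232,000×35.2 = 631,726,400; volume = 24,032,000 m³; S = 26.287 ppt
After stage 2: salt = 631,726,400 + 39,100,000×34.3 = 1,972,856,400; volume = 63,132,000 m³
S = 1,972,856,400 / 63,132,000 = 31.2497 ppt

31.25 ppt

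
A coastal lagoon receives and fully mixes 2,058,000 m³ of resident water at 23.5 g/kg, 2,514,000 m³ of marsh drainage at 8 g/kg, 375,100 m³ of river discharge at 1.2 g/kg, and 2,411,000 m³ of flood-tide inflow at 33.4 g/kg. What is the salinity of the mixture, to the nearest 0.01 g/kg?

20.31 g/kg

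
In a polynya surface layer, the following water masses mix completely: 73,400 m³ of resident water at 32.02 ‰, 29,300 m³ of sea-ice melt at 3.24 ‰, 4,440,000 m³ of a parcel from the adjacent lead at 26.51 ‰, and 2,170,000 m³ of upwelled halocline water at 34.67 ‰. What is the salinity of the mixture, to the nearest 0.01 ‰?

Weighted by volume,
salt = 73,400×32.02 + 29,300×3.24 + 4,440,000×26.51 + 2,170,000×34.67 = 2,350,268 + 94,932 + 117,704,400 + 75,233,900 = 195,383,500
volume = 73,400 + 29,300 + 4,440,000 + 2,170,000 = 6,712,700 m³
S = 195,383,500 / 6,712,700 = 29.1065 ‰

29.11 ‰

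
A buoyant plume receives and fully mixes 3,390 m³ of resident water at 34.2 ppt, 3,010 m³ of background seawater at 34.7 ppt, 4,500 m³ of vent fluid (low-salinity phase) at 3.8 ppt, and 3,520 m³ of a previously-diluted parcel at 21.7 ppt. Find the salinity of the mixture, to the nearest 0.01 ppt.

21.77 ppt

Salt balance:
salt = 3,390×34.2 + 3,010×34.7 + 4,500×3.8 + 3,520×21.7 = 115,938 + 104,447 + 17,100 + 76,384 = 313,869
volume = 3,390 + 3,010 + 4,500 + 3,520 = 14,420 m³
S = 313,869 / 14,420 = 21.7662 ppt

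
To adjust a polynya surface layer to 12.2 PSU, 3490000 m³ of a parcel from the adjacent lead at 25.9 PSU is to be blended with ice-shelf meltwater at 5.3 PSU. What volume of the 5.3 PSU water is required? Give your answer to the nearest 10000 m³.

Salt balance: 3,490,000×25.9 + V×5.3 = (3,490,000+V)×12.2
90,391,000 + 5.3V = 42,578,000 + 12.2V
47,813,000 = 6.9V
V = 6,929,420.29 m³

6930000 m³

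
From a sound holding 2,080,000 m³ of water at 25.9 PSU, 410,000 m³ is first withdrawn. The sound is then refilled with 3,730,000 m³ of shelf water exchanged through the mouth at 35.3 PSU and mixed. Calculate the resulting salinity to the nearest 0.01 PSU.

32.39 PSU

Remaining after removal: 1,670,000 m³ at 25.9 PSU (salt = 43,253,000)
After addition: salt = 43,253,000 + 3,730,000×35.3 = 174,922,000; volume = 5,400,000 m³
S = 174,922,000 / 5,400,000 = 32.393 PSU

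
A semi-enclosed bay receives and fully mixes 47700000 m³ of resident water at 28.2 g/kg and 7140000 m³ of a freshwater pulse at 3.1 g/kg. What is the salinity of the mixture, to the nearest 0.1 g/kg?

24.9 g/kg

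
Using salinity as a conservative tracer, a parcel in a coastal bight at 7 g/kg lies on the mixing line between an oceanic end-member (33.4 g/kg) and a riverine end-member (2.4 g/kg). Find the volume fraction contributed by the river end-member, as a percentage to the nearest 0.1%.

Let f be the freshwater fraction. Salt balance per unit volume:
f×2.4 + (1−f)×33.4 = 7
f = (33.4 − 7) / (33.4 − 2.4) = 26.4/31 = 0.8516

85.2%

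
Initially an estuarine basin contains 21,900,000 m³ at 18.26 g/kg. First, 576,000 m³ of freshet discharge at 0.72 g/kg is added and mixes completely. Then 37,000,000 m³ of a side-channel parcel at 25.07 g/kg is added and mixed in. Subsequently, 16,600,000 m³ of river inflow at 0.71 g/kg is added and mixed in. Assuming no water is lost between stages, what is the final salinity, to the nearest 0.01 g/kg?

17.61 g/kg

Salt balance:
Initial salt = 21,900,000×18.26 = 399,894,000
After stage 1: salt = 399,894,000 + 576,000×0.72 = 400,308,720; volume = 22,476,000 m³; S = 17.81 g/kg
After stage 2: salt = 400,308,720 + 37,000,000×25.07 = 1,327,898,720; volume = 59,476,000 m³; S = 22.327 g/kg
After stage 3: salt = 1,327,898,720 + 16,600,000×0.71 = 1,339,684,720; volume = 76,076,000 m³
S = 1,339,684,720 / 76,076,000 = 17.6098 g/kg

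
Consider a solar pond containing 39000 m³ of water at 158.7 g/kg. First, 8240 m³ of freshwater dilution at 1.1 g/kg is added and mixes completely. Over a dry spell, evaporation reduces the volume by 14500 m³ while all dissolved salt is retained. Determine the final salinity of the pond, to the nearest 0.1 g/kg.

189.3 g/kg

After mixing: salt = 39,000×158.7 + 8,240×1.1 = 6,198,364; volume = 47,240 m³
After evaporation: salt unchanged = 6,198,364; volume = 47,240 − 14,500 = 32,740 m³
S = 6,198,364 / 32,740 = 189.3208 g/kg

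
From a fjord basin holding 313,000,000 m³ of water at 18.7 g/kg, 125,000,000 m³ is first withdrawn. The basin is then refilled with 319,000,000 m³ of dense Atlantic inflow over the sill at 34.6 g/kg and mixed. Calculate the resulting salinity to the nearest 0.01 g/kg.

Remaining after removal: 188,000,000 m³ at 18.7 g/kg (salt = 3,515,600,000)
After addition: salt = 3,515,600,000 + 319,000,000×34.6 = 14,553,000,000; volume = 507,000,000 m³
S = 14,553,000,000 / 507,000,000 = 28.7041 g/kg

28.70 g/kg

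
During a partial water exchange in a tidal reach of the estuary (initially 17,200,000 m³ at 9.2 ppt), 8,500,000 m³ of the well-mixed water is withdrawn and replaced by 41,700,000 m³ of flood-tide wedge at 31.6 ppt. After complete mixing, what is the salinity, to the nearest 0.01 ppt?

Remaining after removal: 8,700,000 m³ at 9.2 ppt (salt = 80,040,000)
After addition: salt = 80,040,000 + 41,700,000×31.6 = 1,397,760,000; volume = 50,400,000 m³
S = 1,397,760,000 / 50,400,000 = 27.7333 ppt

27.73 ppt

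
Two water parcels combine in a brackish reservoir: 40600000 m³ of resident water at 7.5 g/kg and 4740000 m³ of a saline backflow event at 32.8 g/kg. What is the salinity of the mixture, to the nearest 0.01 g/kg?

10.14 g/kg

Mass of salt is conserved:
salt = 40,600,000×7.5 + 4,740,000×32.8 = 304,500,000 + 155,472,000 = 459,972,000
volume = 40,600,000 + 4,740,000 = 45,340,000 m³
S = 459,972,000 / 45,340,000 = 10.1449 g/kg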